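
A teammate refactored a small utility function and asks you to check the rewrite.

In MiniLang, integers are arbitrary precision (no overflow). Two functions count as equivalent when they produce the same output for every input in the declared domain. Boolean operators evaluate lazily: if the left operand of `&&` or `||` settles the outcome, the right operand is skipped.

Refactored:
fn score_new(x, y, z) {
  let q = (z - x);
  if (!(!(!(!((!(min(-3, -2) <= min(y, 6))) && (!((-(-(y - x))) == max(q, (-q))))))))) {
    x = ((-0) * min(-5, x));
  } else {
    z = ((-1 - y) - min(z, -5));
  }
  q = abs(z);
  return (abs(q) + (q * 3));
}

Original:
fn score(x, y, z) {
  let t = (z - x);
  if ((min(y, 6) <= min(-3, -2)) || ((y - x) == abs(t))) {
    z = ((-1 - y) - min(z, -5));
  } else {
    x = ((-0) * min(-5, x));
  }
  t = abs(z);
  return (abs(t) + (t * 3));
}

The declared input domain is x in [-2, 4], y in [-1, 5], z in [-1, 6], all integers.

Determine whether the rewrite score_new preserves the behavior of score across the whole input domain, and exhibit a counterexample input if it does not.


These are not equivalent — on x=-2, y=-1, z=0 the outputs split (0 vs 20).
score: t=2, then ((min(y, 6) <= min(-3, -2)) || ((y - x) == abs(t))) is false, then x=0, then t=0, then returns 0
score_new: q=2, then (!(!(!(!((!(min(-3, -2) <= min(y, 6))) && (!((-(-(y - x))) == max(q, (-q))))))))) is false, then z=5, then q=5, then returns 20
verdict: not equivalent; witness: x=-2, y=-1, z=0


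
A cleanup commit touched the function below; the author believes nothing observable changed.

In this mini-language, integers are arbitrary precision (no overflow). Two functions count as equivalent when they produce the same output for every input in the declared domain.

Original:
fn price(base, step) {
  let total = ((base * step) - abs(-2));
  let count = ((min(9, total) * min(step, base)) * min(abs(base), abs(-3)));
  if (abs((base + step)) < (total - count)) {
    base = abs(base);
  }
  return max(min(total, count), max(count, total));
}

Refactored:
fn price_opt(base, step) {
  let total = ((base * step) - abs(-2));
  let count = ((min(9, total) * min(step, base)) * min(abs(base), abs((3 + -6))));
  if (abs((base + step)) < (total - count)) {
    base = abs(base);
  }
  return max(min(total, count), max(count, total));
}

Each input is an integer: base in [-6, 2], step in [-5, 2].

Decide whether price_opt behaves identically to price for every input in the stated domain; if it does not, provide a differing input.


Differences: constant usage differs; and arithmetic usage differs — yet all 72 inputs agree.
verdict: equivalent


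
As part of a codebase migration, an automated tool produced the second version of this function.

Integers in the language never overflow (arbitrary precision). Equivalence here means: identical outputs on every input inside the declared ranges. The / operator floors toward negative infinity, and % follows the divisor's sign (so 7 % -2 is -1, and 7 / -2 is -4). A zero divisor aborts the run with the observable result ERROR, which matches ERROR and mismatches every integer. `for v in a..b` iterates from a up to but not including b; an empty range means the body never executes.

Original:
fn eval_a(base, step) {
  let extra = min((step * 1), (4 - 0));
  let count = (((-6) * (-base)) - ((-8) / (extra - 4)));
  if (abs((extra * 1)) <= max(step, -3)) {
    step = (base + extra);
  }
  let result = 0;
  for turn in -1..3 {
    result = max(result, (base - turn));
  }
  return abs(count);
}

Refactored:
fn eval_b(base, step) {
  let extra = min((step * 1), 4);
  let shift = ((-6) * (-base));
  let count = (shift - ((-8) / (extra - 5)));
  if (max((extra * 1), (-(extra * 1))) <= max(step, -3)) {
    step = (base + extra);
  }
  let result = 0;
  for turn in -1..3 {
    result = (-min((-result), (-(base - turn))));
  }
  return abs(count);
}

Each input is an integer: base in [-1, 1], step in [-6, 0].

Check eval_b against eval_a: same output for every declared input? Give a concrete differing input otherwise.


Evaluate both at base=-1, step=-4.
eval_a: extra = -4; count = -7; (abs((extra * 1)) <= max(step, -3)) -> false; result = 0; [turn=-1]; result = 0; [turn=0]; result = 0; [turn=1]; result = 0; [turn=2]; result = 0; return 7
eval_b: extra = -4; shift = -6; count = -6; (max((extra * 1), (-(extra * 1))) <= max(step, -3)) -> false; result = 0; [turn=-1]; result = 0; [turn=0]; result = 0; [turn=1]; result = 0; [turn=2]; result = 0; return 6
7 vs 6 — the two versions disagree here.
verdict: not equivalent; witness: base=-1, step=-4


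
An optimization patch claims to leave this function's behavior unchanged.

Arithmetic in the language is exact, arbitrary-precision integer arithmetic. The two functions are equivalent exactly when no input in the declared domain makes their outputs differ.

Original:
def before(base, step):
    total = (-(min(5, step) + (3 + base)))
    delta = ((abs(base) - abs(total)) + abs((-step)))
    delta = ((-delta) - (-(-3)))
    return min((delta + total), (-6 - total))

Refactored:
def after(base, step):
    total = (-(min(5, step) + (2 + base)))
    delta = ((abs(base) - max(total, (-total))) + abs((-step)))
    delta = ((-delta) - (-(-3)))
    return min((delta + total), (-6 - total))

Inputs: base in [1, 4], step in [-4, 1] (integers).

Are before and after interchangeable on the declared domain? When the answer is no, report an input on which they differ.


There is a counterexample at base=1, step=-4: -8 on one side, -7 on the other.
before: total becomes 0; next delta becomes 5; next delta becomes -8; next final value -8
after: total becomes 1; next delta becomes 4; next delta becomes -7; next final value -7
verdict: not equivalent; witness: base=1, step=-4


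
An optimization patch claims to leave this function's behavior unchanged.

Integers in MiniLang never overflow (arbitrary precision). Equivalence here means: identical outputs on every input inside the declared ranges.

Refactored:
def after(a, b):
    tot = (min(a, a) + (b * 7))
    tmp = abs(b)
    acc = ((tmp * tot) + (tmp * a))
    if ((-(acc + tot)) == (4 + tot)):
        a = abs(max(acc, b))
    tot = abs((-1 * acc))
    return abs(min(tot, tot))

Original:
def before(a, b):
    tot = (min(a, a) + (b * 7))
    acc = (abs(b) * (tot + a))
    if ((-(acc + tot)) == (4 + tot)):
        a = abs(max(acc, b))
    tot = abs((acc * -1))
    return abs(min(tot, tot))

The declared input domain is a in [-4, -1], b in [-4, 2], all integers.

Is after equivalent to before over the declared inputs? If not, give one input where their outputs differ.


Side by side, the visible changes include: statement counts differ; arithmetic usage differs; local variable names differ.
As a probe, take a=-2, b=-2: before runs tot becomes -16; next acc becomes -36; next ((-(acc + tot)) == (4 + tot)) evaluates to false; next tot becomes 36; next final value 36; after runs tot becomes -16; next tmp becomes 2; next acc becomes -36; next ((-(acc + tot)) == (4 + tot)) evaluates to false; next tot becomes 36; next final value 36; both end at 36.
An exhaustive pass over the 28 declared inputs shows identical outputs.
verdict: equivalent


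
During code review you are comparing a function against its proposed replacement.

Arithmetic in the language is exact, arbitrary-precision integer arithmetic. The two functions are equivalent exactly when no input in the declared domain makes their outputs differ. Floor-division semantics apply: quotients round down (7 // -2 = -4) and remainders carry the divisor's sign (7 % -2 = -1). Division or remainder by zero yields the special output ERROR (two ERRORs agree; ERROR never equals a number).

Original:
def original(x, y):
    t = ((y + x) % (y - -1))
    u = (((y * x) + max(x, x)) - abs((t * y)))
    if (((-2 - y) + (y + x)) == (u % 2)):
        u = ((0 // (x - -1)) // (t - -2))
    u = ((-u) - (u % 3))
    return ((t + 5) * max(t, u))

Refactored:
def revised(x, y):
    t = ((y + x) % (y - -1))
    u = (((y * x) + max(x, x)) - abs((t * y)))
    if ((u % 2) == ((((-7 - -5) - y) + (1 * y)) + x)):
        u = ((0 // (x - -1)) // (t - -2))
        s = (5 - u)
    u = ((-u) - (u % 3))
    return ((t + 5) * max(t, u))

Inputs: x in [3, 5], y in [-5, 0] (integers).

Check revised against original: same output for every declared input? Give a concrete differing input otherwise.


Although arithmetic usage differs; local variable names differ; constant usage differs; statement counts differ, 18/18 inputs agree.
verdict: equivalent


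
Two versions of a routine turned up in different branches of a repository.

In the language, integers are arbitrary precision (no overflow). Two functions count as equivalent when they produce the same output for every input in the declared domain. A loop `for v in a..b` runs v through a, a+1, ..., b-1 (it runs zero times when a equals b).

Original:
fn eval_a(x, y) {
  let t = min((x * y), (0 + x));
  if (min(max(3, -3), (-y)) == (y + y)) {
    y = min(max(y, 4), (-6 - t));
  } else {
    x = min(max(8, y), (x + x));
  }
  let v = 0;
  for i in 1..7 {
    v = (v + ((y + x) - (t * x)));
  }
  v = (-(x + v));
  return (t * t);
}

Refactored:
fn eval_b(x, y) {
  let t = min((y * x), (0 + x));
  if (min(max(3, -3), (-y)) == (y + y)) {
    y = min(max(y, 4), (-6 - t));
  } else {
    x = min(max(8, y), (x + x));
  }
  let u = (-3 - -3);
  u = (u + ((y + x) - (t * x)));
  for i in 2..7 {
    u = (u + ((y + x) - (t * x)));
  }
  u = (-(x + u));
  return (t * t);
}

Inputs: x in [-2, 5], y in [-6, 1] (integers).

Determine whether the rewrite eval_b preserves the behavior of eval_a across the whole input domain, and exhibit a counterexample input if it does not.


Changes here: local variable names differ; also arithmetic usage differs; also constant usage differs; also loop structure differs; also statement counts differ; the full 64-point sweep finds no disagreement.
verdict: equivalent


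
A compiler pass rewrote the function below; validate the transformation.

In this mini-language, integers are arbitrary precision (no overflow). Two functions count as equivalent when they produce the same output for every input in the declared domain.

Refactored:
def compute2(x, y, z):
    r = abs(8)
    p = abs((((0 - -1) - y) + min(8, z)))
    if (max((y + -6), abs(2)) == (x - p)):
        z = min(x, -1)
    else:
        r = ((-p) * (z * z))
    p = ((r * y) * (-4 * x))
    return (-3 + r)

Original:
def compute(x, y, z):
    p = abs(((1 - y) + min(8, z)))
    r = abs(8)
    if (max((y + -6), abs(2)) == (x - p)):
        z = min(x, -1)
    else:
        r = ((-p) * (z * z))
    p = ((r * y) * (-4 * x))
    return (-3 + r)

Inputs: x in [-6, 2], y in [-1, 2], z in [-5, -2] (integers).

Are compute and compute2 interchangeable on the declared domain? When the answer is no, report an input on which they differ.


Although constant usage differs; also arithmetic usage differs, 144/144 inputs agree.
verdict: equivalent


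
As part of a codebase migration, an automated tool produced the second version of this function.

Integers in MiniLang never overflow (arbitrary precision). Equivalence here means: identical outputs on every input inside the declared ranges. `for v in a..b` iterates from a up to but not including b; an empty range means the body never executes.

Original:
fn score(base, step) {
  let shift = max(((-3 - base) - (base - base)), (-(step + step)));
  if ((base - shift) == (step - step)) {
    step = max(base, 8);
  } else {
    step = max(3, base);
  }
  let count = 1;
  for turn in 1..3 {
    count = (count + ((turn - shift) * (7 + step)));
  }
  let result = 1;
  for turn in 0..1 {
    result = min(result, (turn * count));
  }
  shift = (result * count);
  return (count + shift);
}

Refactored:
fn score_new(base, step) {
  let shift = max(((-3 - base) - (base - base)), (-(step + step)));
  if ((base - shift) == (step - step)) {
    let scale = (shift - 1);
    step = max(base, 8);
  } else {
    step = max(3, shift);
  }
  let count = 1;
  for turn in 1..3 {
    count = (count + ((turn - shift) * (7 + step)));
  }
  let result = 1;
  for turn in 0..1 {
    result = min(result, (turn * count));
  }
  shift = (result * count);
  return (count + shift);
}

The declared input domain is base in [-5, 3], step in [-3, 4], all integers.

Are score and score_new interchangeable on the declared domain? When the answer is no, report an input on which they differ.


Not equivalent: base=-5, step=-3 separates them (-89 vs -116).
score: shift := 6 | ((base - shift) == (step - step)): false | step := 3 | count := 1 | iter turn=1: | count := -49 | iter turn=2: | count := -89 | result := 1 | iter turn=0: | result := 0 | shift := 0 | result -89
score_new: shift := 6 | ((base - shift) == (step - step)): false | step := 6 | count := 1 | iter turn=1: | count := -64 | iter turn=2: | count := -116 | result := 1 | iter turn=0: | result := 0 | shift := 0 | result -116
verdict: not equivalent; witness: base=-5, step=-3


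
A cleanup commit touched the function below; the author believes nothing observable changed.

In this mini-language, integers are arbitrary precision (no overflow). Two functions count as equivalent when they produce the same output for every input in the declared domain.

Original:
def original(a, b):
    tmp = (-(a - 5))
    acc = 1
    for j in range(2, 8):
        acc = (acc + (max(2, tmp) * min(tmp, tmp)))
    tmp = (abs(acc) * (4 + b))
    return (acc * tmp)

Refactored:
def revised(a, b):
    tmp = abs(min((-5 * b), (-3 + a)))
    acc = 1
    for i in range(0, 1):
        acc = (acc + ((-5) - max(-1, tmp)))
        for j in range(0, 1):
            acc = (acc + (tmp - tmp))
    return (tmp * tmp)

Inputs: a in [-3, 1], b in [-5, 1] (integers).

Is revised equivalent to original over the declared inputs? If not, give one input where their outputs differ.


Consider the input a=-3, b=-5.
original: tmp becomes 8; next acc becomes 1; next at j=2:; next acc becomes 65; next at j=3:; next acc becomes 129; next at j=4:; next acc becomes 193; next at j=5:; next acc becomes 257; next at j=6:; next acc becomes 321; next at j=7:; next acc becomes 385; next tmp becomes -385; next final value -148225
revised: tmp becomes 6; next acc becomes 1; next at i=0:; next acc becomes -10; next at j=0:; next acc becomes -10; next final value 36
-148225 vs 36 — the two versions disagree here.
verdict: not equivalent; witness: a=-3, b=-5


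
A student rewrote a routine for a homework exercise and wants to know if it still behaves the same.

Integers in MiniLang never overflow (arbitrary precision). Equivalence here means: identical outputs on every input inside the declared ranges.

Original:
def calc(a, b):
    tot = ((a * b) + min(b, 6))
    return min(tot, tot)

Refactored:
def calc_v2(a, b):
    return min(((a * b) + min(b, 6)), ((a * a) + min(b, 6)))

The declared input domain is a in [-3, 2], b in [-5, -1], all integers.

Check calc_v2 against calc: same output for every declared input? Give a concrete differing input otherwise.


These are not equivalent — on a=-3, b=-5 the outputs split (10 vs 4).
calc: tot becomes 10; next final value 10
calc_v2: final value 4
verdict: not equivalent; witness: a=-3, b=-5


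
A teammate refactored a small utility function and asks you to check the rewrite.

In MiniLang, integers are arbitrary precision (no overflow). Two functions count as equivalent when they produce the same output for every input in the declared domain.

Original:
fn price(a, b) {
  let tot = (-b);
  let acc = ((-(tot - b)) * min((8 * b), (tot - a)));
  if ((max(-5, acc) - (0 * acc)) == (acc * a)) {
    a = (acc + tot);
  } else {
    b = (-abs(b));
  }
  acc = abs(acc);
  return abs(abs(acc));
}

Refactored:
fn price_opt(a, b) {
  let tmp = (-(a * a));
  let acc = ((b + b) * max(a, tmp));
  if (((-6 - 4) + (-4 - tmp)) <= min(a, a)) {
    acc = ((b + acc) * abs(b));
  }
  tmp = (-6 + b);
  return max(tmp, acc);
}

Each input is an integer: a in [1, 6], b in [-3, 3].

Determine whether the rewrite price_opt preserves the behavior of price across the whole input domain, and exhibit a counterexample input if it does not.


The rewrite breaks on a=1, b=-3, where the results are 144 and -9.
price: tot=3, then acc=144, then ((max(-5, acc) - (0 * acc)) == (acc * a)) is true, then a=147, then acc=144, then returns 144
price_opt: tmp=-1, then acc=-6, then (((-6 - 4) + (-4 - tmp)) <= min(a, a)) is true, then acc=-27, then tmp=-9, then returns -9
verdict: not equivalent; witness: a=1, b=-3


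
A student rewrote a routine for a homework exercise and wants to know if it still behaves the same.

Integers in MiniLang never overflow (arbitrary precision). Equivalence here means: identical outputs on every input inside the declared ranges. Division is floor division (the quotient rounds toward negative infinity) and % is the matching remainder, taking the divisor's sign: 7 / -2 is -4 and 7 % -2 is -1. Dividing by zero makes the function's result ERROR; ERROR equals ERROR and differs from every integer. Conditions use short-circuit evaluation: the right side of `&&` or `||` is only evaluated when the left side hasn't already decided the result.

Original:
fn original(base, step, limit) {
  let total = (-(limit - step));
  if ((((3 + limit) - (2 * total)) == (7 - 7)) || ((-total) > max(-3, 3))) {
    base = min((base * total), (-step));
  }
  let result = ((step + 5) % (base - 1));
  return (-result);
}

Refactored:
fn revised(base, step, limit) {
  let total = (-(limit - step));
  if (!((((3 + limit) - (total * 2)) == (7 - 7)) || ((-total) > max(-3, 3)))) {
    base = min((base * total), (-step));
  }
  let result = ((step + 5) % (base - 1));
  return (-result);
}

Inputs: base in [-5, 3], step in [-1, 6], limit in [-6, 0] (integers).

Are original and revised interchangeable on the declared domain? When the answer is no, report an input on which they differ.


There is a counterexample at base=-5, step=-1, limit=-6: 2 on one side, 22 on the other.
original: total = 5; ((((3 + limit) - (2 * total)) == (7 - 7)) || ((-total) > max(-3, 3))) -> false; result = -2; return 2
revised: total = 5; (!((((3 + limit) - (total * 2)) == (7 - 7)) || ((-total) > max(-3, 3)))) -> true; base = -25; result = -22; return 22
verdict: not equivalent; witness: base=-5, step=-1, limit=-6


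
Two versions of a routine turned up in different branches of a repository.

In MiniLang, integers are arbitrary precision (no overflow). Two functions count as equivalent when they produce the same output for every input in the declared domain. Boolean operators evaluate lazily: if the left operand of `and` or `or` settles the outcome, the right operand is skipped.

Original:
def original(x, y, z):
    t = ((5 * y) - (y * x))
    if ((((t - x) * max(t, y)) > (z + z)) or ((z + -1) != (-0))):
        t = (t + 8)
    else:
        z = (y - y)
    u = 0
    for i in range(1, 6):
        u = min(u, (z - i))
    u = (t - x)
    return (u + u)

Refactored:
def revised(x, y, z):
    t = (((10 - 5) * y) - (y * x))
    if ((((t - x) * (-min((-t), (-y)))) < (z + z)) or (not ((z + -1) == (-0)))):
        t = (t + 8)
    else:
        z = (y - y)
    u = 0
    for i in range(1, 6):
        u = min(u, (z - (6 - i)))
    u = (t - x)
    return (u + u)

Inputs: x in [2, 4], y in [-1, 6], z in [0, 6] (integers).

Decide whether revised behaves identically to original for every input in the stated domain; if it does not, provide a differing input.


There is a counterexample at x=2, y=-1, z=1: 6 on one side, -10 on the other.
original: t := -3 | ((((t - x) * max(t, y)) > (z + z)) or ((z + -1) != (-0))): true | t := 5 | u := 0 | iter i=1: | u := 0 | iter i=2: | u := -1 | iter i=3: | u := -2 | iter i=4: | u := -3 | iter i=5: | u := -4 | u := 3 | result 6
revised: t := -3 | ((((t - x) * (-min((-t), (-y)))) < (z + z)) or (not ((z + -1) == (-0)))): false | z := 0 | u := 0 | iter i=1: | u := -5 | iter i=2: | u := -5 | iter i=3: | u := -5 | iter i=4: | u := -5 | iter i=5: | u := -5 | u := -5 | result -10
verdict: not equivalent; witness: x=2, y=-1, z=1


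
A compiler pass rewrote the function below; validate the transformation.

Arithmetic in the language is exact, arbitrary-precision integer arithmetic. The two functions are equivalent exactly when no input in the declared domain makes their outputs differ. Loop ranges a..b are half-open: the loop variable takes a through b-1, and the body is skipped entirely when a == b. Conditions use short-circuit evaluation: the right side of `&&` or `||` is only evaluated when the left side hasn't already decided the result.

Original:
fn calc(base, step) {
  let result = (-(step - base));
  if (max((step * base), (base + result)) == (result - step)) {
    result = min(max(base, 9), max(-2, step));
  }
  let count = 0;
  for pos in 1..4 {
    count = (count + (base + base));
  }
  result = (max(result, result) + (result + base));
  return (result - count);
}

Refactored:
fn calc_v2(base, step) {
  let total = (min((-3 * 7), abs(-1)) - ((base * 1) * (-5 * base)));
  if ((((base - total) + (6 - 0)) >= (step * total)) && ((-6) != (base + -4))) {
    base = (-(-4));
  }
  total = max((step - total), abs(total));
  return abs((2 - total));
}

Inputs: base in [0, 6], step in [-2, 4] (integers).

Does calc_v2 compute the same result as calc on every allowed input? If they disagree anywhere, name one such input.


Input base=0, step=-2: 4 from calc versus 19 from calc_v2.
verdict: not equivalent; witness: base=0, step=-2


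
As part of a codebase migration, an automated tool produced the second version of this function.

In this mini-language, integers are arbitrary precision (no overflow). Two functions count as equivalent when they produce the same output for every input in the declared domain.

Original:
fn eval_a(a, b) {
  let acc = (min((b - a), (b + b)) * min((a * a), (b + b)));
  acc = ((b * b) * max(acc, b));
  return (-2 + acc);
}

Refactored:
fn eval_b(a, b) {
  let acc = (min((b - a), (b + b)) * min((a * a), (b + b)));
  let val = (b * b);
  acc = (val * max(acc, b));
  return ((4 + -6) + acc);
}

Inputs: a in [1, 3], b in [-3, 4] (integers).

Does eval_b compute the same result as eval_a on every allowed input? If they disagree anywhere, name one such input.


Behavior is preserved: although constant usage differs, plus arithmetic usage differs, plus statement counts differ, plus local variable names differ, the outputs never diverge.
One worked example (a=1, b=-1) — eval_a: acc becomes 4; next acc becomes 4; next final value 2; eval_b: acc becomes 4; next val becomes 1; next acc becomes 4; next final value 2; agreement on 2.
Sweeping the whole domain (24 inputs) finds no disagreement.
verdict: equivalent


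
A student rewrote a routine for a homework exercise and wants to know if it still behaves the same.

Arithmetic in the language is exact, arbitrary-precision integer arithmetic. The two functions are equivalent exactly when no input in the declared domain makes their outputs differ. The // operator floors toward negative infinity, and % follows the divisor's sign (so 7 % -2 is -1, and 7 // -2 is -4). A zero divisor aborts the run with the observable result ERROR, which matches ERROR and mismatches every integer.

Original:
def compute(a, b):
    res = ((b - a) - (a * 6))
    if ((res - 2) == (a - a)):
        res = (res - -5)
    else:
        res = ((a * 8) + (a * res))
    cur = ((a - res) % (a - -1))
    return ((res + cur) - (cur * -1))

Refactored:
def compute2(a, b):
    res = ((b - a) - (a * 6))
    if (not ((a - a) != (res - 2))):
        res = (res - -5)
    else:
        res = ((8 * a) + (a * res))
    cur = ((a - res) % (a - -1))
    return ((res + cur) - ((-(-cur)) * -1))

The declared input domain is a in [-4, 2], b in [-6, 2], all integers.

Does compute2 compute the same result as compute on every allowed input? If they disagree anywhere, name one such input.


Side by side, the visible changes include: boolean connective usage differs, and comparison usage differs.
Tracing a=-2, b=0: compute: res becomes 14; next ((res - 2) == (a - a)) evaluates to false; next res becomes -44; next cur becomes 0; next final value -44 | compute2: res becomes 14; next (not ((a - a) != (res - 2))) evaluates to false; next res becomes -44; next cur becomes 0; next final value -44 — matching result -44.
Sweeping the whole domain (63 inputs) finds no disagreement.
verdict: equivalent


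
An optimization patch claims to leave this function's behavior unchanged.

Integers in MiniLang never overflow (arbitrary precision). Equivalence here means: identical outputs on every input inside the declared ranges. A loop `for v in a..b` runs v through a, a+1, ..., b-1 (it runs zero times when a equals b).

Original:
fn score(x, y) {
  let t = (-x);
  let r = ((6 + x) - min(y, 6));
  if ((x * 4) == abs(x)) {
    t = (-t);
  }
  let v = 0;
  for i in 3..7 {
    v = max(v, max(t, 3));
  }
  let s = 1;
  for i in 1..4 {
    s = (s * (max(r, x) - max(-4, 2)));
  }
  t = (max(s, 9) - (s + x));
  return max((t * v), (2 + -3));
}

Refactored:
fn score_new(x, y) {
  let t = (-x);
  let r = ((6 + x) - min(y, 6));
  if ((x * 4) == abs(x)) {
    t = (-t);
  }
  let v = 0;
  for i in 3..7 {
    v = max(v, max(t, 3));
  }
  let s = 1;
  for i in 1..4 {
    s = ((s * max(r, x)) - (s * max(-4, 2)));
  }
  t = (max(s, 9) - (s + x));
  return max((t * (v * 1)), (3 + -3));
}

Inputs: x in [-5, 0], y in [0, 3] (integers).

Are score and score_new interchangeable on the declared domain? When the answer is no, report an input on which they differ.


The one real change (`2` became `3`) has no effect anywhere in the declared ranges.
As a probe, take x=-5, y=1: score runs t becomes 5; next r becomes 0; next ((x * 4) == abs(x)) evaluates to false; next v becomes 0; next at i=3:; next v becomes 5; next at i=4:; next v becomes 5; next at i=5:; next v becomes 5; next at i=6:; next v becomes 5; next s becomes 1; next at i=1:; next s becomes -2; next at i=2:; next s becomes 4; next at i=3:; next s becomes -8; next t becomes 22; next final value 110; score_new runs t becomes 5; next r becomes 0; next ((x * 4) == abs(x)) evaluates to false; next v becomes 0; next at i=3:; next v becomes 5; next at i=4:; next v becomes 5; next at i=5:; next v becomes 5; next at i=6:; next v becomes 5; next s becomes 1; next at i=1:; next s becomes -2; next at i=2:; next s becomes 4; next at i=3:; next s becomes -8; next t becomes 22; next final value 110; both end at 110.
Every one of the 24 inputs gives matching results.
verdict: equivalent


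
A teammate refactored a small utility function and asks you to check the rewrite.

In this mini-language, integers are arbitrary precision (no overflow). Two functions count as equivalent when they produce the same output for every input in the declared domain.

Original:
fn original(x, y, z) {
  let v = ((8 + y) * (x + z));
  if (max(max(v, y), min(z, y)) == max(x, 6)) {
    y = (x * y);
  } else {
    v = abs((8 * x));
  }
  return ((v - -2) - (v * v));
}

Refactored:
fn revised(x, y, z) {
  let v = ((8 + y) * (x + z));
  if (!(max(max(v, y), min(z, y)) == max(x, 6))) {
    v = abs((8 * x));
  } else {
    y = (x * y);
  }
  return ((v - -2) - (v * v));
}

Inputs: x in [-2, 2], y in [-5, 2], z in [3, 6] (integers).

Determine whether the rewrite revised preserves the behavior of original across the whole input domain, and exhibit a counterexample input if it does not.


Behavior is preserved: although boolean connective usage differs, the outputs never diverge.
As a probe, take x=2, y=-1, z=3: original runs v = 35; (max(max(v, y), min(z, y)) == max(x, 6)) -> false; v = 16; return -238; revised runs v = 35; (!(max(max(v, y), min(z, y)) == max(x, 6))) -> true; v = 16; return -238; both end at -238.
Checked all 160 inputs in the declared domain: the outputs agree on every one.
verdict: equivalent


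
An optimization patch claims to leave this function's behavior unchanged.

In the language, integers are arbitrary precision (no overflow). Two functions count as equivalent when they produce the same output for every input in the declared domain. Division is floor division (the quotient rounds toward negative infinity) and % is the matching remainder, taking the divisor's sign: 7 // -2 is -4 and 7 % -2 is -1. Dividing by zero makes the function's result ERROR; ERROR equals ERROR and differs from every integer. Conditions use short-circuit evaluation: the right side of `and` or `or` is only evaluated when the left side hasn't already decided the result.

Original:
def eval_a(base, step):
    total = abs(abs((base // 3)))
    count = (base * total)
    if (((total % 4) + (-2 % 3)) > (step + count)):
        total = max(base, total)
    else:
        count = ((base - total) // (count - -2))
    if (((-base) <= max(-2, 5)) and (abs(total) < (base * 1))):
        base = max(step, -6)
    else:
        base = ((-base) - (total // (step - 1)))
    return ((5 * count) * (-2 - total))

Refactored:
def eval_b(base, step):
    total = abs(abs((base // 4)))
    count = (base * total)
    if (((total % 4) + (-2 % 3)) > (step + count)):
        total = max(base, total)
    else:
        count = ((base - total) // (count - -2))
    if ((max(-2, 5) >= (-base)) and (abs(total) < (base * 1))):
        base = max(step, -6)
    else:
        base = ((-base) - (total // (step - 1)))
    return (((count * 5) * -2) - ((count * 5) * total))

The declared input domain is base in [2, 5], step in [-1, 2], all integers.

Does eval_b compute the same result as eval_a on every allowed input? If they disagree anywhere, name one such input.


The rewrite breaks on base=3, step=1, where the results are 0 and -10.
eval_a: total becomes 1; next count becomes 3; next (((total % 4) + (-2 % 3)) > (step + count)) evaluates to false; next count becomes 0; next (((-base) <= max(-2, 5)) and (abs(total) < (base * 1))) evaluates to true; next base becomes 1; next final value 0
eval_b: total becomes 0; next count becomes 0; next (((total % 4) + (-2 % 3)) > (step + count)) evaluates to false; next count becomes 1; next ((max(-2, 5) >= (-base)) and (abs(total) < (base * 1))) evaluates to true; next base becomes 1; next final value -10
verdict: not equivalent; witness: base=3, step=1


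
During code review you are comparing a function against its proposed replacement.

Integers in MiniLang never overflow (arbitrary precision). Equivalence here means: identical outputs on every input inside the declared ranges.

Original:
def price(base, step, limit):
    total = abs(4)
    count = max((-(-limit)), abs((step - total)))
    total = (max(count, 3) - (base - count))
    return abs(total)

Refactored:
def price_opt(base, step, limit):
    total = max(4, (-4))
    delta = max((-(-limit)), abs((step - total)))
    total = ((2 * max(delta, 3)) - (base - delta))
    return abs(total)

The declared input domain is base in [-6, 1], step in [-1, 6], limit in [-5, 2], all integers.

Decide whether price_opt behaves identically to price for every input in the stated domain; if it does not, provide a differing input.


Try base=-6, step=-1, limit=-5.
price: total = 4; count = 5; total = 16; return 16
price_opt: total = 4; delta = 5; total = 21; return 21
16 and 21 differ, so these are not the same function on this domain.
verdict: not equivalent; witness: base=-6, step=-1, limit=-5


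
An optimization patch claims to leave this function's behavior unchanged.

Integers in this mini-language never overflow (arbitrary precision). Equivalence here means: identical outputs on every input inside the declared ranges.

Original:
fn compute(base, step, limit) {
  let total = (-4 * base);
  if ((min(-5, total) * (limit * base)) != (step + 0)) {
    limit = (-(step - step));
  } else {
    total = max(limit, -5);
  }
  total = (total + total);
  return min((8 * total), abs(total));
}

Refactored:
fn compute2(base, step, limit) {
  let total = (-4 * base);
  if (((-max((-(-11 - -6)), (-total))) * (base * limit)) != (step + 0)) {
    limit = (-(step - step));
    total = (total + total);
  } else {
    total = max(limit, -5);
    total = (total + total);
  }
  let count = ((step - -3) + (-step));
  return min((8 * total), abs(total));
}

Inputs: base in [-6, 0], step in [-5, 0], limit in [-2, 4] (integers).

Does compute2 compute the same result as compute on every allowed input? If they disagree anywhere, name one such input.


This is a faithful refactor — arithmetic usage differs, plus local variable names differ, plus statement counts differ, plus constant usage differs, plus min/max/abs usage differs, but the computed results match everywhere.
Tracing base=-2, step=0, limit=3: compute: total = 8; ((min(-5, total) * (limit * base)) != (step + 0)) -> true; limit = 0; total = 16; return 16 | compute2: total = 8; (((-max((-(-11 - -6)), (-total))) * (base * limit)) != (step + 0)) -> true; limit = 0; total = 16; count = 3; return 16 — matching result 16.
Sweeping the whole domain (294 inputs) finds no disagreement.
verdict: equivalent


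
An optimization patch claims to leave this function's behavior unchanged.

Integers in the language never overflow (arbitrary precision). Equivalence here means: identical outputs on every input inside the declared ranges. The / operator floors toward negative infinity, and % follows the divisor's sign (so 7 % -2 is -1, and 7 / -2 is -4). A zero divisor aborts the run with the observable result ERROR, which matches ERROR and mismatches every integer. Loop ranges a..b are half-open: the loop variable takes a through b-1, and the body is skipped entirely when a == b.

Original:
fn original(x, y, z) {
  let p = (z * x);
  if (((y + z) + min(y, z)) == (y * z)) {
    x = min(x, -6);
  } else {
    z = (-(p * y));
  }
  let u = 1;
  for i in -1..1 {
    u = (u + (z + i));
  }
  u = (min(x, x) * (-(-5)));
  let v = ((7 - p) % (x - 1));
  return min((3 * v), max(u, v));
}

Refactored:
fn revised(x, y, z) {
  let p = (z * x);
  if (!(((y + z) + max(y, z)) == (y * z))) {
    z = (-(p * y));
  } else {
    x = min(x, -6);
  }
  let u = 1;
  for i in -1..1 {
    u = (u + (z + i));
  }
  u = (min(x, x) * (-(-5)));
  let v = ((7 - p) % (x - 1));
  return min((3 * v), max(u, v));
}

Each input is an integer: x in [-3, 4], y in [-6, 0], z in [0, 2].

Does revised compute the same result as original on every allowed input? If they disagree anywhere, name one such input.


Not equivalent: x=-3, y=-1, z=1 separates them (-12 vs -6).
original: p=-3, then (((y + z) + min(y, z)) == (y * z)) is true, then x=-6, then u=1, then (i=-1), then u=1, then (i=0), then u=2, then u=-30, then v=-4, then returns -12
revised: p=-3, then (!(((y + z) + max(y, z)) == (y * z))) is true, then z=-3, then u=1, then (i=-1), then u=-3, then (i=0), then u=-6, then u=-15, then v=-2, then returns -6
verdict: not equivalent; witness: x=-3, y=-1, z=1


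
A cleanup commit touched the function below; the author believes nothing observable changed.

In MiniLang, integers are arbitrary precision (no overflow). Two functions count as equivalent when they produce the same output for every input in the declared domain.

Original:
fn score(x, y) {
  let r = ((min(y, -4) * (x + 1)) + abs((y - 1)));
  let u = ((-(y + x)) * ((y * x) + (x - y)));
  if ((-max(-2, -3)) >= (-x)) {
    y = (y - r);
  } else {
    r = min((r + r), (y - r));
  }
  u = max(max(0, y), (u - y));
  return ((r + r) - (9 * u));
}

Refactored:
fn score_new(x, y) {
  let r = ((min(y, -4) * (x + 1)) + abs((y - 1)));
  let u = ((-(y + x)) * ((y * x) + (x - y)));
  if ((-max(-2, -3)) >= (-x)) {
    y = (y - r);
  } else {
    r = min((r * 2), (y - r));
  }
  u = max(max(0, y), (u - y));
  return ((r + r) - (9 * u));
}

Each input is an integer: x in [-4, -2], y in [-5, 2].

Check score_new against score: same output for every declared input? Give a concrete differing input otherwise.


The two versions differ — the changes include arithmetic usage differs; constant usage differs.
As a probe, take x=-3, y=-4: score runs r becomes 13; next u becomes 91; next ((-max(-2, -3)) >= (-x)) evaluates to false; next r becomes -17; next u becomes 95; next final value -889; score_new runs r becomes 13; next u becomes 91; next ((-max(-2, -3)) >= (-x)) evaluates to false; next r becomes -17; next u becomes 95; next final value -889; both end at -889.
Checked all 24 inputs in the declared domain: the outputs agree on every one.
verdict: equivalent


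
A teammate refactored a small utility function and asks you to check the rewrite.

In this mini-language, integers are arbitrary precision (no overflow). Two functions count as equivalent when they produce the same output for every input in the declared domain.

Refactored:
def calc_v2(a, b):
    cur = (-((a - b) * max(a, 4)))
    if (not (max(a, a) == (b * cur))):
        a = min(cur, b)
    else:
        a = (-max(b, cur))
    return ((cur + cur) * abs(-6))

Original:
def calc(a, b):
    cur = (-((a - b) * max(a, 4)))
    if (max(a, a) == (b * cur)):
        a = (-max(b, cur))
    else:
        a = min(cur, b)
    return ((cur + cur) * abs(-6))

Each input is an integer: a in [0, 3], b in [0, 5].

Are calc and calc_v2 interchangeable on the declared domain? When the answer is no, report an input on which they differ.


Behavior is preserved: although boolean connective usage differs, the outputs never diverge.
One worked example (a=1, b=1) — calc: cur := 0 | (max(a, a) == (b * cur)): false | a := 0 | result 0; calc_v2: cur := 0 | (not (max(a, a) == (b * cur))): true | a := 0 | result 0; agreement on 0.
Across all 24 domain points the two functions coincide.
verdict: equivalent


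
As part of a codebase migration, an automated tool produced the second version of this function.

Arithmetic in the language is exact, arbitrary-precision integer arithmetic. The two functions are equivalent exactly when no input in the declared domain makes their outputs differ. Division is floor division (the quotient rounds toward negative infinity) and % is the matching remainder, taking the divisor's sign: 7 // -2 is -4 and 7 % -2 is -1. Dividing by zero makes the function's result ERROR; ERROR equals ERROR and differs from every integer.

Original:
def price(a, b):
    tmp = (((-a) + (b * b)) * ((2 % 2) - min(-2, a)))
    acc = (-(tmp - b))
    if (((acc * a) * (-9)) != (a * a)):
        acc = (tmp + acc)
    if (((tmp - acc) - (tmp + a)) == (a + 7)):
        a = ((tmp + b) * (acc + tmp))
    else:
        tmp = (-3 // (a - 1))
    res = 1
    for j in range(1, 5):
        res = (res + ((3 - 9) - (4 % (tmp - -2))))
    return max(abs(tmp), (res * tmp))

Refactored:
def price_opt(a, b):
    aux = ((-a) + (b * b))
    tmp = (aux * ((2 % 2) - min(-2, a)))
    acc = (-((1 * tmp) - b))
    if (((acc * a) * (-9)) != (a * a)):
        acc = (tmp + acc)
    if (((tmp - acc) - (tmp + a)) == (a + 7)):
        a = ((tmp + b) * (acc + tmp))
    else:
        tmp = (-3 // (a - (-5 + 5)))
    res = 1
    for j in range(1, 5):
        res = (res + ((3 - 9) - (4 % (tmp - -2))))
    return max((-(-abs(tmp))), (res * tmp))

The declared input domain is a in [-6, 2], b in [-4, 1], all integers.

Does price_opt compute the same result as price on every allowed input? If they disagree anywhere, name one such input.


Not equivalent: a=-3, b=-4 separates them (0 vs 1).
price: tmp=57, then acc=-61, then (((acc * a) * (-9)) != (a * a)) is true, then acc=-4, then (((tmp - acc) - (tmp + a)) == (a + 7)) is false, then tmp=0, then res=1, then (j=1), then res=-5, then (j=2), then res=-11, then (j=3), then res=-17, then (j=4), then res=-23, then returns 0
price_opt: aux=19, then tmp=57, then acc=-61, then (((acc * a) * (-9)) != (a * a)) is true, then acc=-4, then (((tmp - acc) - (tmp + a)) == (a + 7)) is false, then tmp=1, then res=1, then (j=1), then res=-6, then (j=2), then res=-13, then (j=3), then res=-20, then (j=4), then res=-27, then returns 1
verdict: not equivalent; witness: a=-3, b=-4


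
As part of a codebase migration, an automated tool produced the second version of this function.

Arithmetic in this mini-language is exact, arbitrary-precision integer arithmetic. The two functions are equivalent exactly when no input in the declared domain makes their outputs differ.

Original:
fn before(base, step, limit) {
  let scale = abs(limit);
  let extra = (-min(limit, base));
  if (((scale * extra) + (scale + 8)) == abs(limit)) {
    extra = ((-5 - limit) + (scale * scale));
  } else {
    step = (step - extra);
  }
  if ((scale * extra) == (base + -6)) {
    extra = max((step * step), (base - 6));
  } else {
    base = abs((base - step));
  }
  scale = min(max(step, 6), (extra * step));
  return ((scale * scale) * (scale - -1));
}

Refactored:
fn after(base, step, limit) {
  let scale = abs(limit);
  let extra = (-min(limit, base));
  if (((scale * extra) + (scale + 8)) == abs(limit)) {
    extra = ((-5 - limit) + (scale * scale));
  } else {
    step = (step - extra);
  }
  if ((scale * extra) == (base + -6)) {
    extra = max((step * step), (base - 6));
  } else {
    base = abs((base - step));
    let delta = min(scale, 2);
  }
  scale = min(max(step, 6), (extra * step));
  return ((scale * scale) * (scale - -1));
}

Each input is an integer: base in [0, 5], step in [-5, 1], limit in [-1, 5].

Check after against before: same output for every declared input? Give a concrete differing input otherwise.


Comparing the listings, the differences include: constant usage differs; min/max/abs usage differs; local variable names differ; statement counts differ.
One worked example (base=4, step=0, limit=3) — before: scale=3, then extra=-3, then (((scale * extra) + (scale + 8)) == abs(limit)) is false, then step=3, then ((scale * extra) == (base + -6)) is false, then base=1, then scale=-9, then returns -648; after: scale=3, then extra=-3, then (((scale * extra) + (scale + 8)) == abs(limit)) is false, then step=3, then ((scale * extra) == (base + -6)) is false, then base=1, then delta=2, then scale=-9, then returns -648; agreement on -648.
Checked all 294 inputs in the declared domain: the outputs agree on every one.
verdict: equivalent
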